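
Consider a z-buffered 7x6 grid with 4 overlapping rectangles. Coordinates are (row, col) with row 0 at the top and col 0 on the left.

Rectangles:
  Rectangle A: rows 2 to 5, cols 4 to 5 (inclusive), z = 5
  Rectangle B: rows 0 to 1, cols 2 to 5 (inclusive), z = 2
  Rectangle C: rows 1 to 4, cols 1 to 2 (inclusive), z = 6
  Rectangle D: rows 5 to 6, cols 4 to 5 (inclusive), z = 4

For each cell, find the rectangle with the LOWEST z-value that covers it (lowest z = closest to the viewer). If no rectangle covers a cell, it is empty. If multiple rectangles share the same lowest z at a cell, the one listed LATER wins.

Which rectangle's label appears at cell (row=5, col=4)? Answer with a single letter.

Answer: D

Derivation:
Check cell (5,4):
  A: rows 2-5 cols 4-5 z=5 -> covers; best now A (z=5)
  B: rows 0-1 cols 2-5 -> outside (row miss)
  C: rows 1-4 cols 1-2 -> outside (row miss)
  D: rows 5-6 cols 4-5 z=4 -> covers; best now D (z=4)
Winner: D at z=4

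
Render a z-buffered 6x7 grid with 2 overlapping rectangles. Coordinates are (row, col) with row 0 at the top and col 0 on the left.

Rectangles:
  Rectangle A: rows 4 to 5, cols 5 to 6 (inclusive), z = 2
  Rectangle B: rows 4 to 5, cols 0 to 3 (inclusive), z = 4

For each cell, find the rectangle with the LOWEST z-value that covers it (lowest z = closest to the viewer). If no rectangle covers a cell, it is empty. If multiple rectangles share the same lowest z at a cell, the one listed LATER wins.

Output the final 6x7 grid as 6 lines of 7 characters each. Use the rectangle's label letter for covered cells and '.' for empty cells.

.......
.......
.......
.......
BBBB.AA
BBBB.AA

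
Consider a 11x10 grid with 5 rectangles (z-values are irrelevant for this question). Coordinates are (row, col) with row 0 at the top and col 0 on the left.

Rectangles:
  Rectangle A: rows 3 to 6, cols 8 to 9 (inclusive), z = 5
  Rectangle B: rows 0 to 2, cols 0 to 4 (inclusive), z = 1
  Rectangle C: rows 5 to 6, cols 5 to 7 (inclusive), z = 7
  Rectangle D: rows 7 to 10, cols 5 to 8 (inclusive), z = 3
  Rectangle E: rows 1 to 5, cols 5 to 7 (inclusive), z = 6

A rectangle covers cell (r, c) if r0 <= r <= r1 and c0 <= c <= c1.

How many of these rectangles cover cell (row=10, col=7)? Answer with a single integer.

Check cell (10,7):
  A: rows 3-6 cols 8-9 -> outside (row miss)
  B: rows 0-2 cols 0-4 -> outside (row miss)
  C: rows 5-6 cols 5-7 -> outside (row miss)
  D: rows 7-10 cols 5-8 -> covers
  E: rows 1-5 cols 5-7 -> outside (row miss)
Count covering = 1

Answer: 1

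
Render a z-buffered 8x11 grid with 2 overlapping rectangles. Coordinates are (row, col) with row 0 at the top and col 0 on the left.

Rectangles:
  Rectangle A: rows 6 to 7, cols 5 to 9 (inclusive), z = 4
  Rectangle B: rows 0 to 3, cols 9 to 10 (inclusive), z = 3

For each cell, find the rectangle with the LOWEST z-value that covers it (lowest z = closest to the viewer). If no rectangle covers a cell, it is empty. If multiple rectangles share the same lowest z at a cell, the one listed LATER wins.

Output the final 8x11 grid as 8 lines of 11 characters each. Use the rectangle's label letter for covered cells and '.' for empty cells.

.........BB
.........BB
.........BB
.........BB
...........
...........
.....AAAAA.
.....AAAAA.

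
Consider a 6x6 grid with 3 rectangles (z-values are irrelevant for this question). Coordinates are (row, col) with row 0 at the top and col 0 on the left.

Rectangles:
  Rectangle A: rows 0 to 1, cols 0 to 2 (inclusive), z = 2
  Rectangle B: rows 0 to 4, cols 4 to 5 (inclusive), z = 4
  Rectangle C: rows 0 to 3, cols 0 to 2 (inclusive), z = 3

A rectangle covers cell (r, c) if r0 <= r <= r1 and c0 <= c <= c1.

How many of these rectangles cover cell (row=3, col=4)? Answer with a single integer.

Check cell (3,4):
  A: rows 0-1 cols 0-2 -> outside (row miss)
  B: rows 0-4 cols 4-5 -> covers
  C: rows 0-3 cols 0-2 -> outside (col miss)
Count covering = 1

Answer: 1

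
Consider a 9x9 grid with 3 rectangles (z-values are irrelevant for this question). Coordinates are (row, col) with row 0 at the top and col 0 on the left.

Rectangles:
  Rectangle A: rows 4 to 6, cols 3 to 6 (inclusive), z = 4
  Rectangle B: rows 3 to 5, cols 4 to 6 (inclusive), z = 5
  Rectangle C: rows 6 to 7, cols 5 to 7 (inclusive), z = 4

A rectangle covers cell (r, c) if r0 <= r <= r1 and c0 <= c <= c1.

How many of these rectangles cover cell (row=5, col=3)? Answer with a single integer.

Check cell (5,3):
  A: rows 4-6 cols 3-6 -> covers
  B: rows 3-5 cols 4-6 -> outside (col miss)
  C: rows 6-7 cols 5-7 -> outside (row miss)
Count covering = 1

Answer: 1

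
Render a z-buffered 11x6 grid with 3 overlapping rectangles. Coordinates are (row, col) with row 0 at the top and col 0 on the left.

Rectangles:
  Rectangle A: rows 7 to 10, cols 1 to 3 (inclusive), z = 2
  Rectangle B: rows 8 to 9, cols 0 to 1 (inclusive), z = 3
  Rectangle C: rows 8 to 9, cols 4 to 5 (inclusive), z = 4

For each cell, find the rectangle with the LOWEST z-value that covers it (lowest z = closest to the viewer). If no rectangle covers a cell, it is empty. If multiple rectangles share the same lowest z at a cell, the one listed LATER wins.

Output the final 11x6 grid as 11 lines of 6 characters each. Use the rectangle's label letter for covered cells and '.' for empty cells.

......
......
......
......
......
......
......
.AAA..
BAAACC
BAAACC
.AAA..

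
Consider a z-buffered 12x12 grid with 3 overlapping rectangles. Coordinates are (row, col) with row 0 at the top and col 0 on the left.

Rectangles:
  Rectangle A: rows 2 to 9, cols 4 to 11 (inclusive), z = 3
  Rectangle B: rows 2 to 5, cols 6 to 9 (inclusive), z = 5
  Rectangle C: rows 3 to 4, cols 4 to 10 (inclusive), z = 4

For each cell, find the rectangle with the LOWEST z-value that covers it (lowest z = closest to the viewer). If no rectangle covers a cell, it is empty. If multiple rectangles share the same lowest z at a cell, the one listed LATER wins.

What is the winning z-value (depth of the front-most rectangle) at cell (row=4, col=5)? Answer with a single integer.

Answer: 3

Derivation:
Check cell (4,5):
  A: rows 2-9 cols 4-11 z=3 -> covers; best now A (z=3)
  B: rows 2-5 cols 6-9 -> outside (col miss)
  C: rows 3-4 cols 4-10 z=4 -> covers; best now A (z=3)
Winner: A at z=3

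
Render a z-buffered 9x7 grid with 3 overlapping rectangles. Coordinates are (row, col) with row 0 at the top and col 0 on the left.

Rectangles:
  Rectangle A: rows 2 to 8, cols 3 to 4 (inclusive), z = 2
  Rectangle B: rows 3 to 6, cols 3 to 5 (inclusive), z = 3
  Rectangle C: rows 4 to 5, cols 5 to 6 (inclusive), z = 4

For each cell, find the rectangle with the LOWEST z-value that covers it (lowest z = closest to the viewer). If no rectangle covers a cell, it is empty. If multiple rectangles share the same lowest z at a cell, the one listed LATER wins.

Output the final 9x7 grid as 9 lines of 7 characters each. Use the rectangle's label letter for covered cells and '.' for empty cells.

.......
.......
...AA..
...AAB.
...AABC
...AABC
...AAB.
...AA..
...AA..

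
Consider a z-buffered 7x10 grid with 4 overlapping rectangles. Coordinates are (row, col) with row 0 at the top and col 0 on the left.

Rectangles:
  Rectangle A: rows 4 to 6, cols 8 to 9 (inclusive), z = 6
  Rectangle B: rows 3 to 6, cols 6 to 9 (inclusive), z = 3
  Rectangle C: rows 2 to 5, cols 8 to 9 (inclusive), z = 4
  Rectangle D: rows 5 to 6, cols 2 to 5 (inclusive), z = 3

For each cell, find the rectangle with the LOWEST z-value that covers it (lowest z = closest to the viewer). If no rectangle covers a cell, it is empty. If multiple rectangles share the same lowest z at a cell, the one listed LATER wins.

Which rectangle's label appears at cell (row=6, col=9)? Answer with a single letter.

Answer: B

Derivation:
Check cell (6,9):
  A: rows 4-6 cols 8-9 z=6 -> covers; best now A (z=6)
  B: rows 3-6 cols 6-9 z=3 -> covers; best now B (z=3)
  C: rows 2-5 cols 8-9 -> outside (row miss)
  D: rows 5-6 cols 2-5 -> outside (col miss)
Winner: B at z=3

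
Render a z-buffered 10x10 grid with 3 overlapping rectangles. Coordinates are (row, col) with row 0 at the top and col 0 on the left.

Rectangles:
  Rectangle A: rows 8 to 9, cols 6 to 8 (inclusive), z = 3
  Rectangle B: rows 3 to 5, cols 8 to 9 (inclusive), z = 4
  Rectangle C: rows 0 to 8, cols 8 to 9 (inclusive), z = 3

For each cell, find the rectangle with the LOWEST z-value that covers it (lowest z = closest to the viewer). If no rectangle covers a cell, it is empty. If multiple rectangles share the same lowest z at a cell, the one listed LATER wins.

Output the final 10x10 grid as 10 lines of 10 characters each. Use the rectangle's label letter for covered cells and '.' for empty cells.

........CC
........CC
........CC
........CC
........CC
........CC
........CC
........CC
......AACC
......AAA.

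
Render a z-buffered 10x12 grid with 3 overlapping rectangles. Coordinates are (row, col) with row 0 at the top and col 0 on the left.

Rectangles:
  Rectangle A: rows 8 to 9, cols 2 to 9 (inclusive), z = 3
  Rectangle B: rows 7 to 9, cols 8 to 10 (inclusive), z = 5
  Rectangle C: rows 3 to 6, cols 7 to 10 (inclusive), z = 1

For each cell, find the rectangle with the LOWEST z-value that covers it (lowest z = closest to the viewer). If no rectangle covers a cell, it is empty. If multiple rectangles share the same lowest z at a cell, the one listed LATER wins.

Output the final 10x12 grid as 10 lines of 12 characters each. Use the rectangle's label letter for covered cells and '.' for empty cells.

............
............
............
.......CCCC.
.......CCCC.
.......CCCC.
.......CCCC.
........BBB.
..AAAAAAAAB.
..AAAAAAAAB.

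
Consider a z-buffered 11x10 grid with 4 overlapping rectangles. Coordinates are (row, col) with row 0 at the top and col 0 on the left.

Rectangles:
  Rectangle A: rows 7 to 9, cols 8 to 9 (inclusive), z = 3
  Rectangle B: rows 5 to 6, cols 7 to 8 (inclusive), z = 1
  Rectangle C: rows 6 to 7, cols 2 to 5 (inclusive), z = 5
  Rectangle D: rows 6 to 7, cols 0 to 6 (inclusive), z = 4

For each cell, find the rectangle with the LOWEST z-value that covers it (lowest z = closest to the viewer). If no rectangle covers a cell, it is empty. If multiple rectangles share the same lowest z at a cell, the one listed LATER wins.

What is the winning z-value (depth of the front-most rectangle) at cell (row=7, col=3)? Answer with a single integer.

Answer: 4

Derivation:
Check cell (7,3):
  A: rows 7-9 cols 8-9 -> outside (col miss)
  B: rows 5-6 cols 7-8 -> outside (row miss)
  C: rows 6-7 cols 2-5 z=5 -> covers; best now C (z=5)
  D: rows 6-7 cols 0-6 z=4 -> covers; best now D (z=4)
Winner: D at z=4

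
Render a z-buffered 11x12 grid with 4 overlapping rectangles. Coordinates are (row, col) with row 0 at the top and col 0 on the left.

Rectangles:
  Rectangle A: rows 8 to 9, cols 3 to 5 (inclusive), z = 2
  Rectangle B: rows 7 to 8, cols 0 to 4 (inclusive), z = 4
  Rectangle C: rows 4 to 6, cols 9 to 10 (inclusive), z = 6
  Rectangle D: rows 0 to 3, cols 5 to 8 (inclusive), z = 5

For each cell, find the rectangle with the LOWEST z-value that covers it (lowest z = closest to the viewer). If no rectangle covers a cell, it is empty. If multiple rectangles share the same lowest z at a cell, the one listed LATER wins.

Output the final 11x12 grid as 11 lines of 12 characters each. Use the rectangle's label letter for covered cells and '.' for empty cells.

.....DDDD...
.....DDDD...
.....DDDD...
.....DDDD...
.........CC.
.........CC.
.........CC.
BBBBB.......
BBBAAA......
...AAA......
............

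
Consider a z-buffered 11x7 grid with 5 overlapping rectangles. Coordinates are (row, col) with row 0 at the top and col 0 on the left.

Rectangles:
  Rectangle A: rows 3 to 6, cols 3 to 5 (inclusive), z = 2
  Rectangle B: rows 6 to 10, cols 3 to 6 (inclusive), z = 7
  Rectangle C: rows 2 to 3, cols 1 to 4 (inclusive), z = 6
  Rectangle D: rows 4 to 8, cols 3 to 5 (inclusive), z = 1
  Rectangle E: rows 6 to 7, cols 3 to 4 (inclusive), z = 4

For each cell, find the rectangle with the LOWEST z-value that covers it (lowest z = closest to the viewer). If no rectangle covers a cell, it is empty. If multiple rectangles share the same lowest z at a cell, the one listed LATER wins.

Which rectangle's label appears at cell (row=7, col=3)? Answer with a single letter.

Check cell (7,3):
  A: rows 3-6 cols 3-5 -> outside (row miss)
  B: rows 6-10 cols 3-6 z=7 -> covers; best now B (z=7)
  C: rows 2-3 cols 1-4 -> outside (row miss)
  D: rows 4-8 cols 3-5 z=1 -> covers; best now D (z=1)
  E: rows 6-7 cols 3-4 z=4 -> covers; best now D (z=1)
Winner: D at z=1

Answer: D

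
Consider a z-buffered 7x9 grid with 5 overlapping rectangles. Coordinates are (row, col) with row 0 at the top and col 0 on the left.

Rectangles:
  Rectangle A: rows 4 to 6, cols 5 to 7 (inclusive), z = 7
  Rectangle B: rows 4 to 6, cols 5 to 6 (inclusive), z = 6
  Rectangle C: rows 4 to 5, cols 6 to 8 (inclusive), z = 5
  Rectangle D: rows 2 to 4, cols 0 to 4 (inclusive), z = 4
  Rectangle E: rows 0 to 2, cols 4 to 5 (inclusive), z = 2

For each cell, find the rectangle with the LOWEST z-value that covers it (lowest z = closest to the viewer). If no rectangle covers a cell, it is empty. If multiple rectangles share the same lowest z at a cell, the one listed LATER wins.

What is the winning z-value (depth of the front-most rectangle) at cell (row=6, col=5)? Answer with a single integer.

Check cell (6,5):
  A: rows 4-6 cols 5-7 z=7 -> covers; best now A (z=7)
  B: rows 4-6 cols 5-6 z=6 -> covers; best now B (z=6)
  C: rows 4-5 cols 6-8 -> outside (row miss)
  D: rows 2-4 cols 0-4 -> outside (row miss)
  E: rows 0-2 cols 4-5 -> outside (row miss)
Winner: B at z=6

Answer: 6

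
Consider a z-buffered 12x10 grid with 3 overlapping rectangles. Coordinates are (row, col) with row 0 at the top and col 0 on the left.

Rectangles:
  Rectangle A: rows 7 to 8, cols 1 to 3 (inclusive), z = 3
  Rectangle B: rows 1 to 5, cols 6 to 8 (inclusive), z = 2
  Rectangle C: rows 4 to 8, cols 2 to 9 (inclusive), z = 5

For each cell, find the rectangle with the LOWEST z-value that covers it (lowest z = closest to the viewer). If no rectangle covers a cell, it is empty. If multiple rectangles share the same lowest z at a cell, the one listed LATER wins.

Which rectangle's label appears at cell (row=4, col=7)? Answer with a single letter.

Answer: B

Derivation:
Check cell (4,7):
  A: rows 7-8 cols 1-3 -> outside (row miss)
  B: rows 1-5 cols 6-8 z=2 -> covers; best now B (z=2)
  C: rows 4-8 cols 2-9 z=5 -> covers; best now B (z=2)
Winner: B at z=2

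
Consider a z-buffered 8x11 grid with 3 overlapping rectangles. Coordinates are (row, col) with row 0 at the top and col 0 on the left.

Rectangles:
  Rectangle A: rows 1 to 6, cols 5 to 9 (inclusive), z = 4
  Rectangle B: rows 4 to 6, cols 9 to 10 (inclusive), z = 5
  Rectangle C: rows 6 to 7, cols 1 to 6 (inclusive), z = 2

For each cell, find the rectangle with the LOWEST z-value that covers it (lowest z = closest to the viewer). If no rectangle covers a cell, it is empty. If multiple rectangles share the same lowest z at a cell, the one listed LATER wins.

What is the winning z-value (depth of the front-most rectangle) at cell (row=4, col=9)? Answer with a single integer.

Check cell (4,9):
  A: rows 1-6 cols 5-9 z=4 -> covers; best now A (z=4)
  B: rows 4-6 cols 9-10 z=5 -> covers; best now A (z=4)
  C: rows 6-7 cols 1-6 -> outside (row miss)
Winner: A at z=4

Answer: 4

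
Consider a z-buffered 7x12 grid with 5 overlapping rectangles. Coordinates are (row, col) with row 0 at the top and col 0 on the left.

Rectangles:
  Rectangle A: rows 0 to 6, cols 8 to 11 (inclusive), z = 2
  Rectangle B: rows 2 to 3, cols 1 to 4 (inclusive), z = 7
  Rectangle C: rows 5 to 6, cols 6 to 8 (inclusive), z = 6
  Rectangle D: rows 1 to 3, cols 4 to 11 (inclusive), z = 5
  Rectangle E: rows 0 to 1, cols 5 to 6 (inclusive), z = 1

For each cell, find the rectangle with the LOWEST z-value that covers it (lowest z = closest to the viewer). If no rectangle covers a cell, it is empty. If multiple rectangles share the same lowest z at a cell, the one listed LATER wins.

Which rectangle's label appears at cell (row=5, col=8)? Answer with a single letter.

Answer: A

Derivation:
Check cell (5,8):
  A: rows 0-6 cols 8-11 z=2 -> covers; best now A (z=2)
  B: rows 2-3 cols 1-4 -> outside (row miss)
  C: rows 5-6 cols 6-8 z=6 -> covers; best now A (z=2)
  D: rows 1-3 cols 4-11 -> outside (row miss)
  E: rows 0-1 cols 5-6 -> outside (row miss)
Winner: A at z=2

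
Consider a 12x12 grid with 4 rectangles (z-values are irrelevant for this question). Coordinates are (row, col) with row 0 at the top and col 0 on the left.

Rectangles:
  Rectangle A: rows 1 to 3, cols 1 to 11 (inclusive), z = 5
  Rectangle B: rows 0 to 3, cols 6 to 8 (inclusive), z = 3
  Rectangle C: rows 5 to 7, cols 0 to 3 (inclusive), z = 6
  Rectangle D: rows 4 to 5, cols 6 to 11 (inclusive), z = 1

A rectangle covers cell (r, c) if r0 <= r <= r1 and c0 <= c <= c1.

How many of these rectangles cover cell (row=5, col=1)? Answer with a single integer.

Answer: 1

Derivation:
Check cell (5,1):
  A: rows 1-3 cols 1-11 -> outside (row miss)
  B: rows 0-3 cols 6-8 -> outside (row miss)
  C: rows 5-7 cols 0-3 -> covers
  D: rows 4-5 cols 6-11 -> outside (col miss)
Count covering = 1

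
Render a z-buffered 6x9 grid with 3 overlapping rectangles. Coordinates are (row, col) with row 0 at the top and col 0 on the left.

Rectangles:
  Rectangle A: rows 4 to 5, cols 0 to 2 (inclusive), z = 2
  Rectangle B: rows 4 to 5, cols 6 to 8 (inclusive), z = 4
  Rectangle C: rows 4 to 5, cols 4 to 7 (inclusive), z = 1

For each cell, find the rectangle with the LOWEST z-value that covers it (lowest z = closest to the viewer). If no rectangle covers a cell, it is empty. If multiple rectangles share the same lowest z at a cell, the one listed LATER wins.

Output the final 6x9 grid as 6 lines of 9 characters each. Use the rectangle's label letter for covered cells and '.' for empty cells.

.........
.........
.........
.........
AAA.CCCCB
AAA.CCCCB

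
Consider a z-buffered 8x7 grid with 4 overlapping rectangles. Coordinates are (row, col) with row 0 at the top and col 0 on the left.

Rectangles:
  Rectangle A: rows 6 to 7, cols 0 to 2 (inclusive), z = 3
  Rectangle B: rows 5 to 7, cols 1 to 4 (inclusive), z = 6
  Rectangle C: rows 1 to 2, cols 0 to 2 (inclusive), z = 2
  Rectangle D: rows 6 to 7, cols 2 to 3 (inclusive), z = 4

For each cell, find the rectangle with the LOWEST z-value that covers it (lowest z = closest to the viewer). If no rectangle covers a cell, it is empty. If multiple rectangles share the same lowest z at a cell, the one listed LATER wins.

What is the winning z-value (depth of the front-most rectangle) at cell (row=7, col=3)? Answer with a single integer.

Check cell (7,3):
  A: rows 6-7 cols 0-2 -> outside (col miss)
  B: rows 5-7 cols 1-4 z=6 -> covers; best now B (z=6)
  C: rows 1-2 cols 0-2 -> outside (row miss)
  D: rows 6-7 cols 2-3 z=4 -> covers; best now D (z=4)
Winner: D at z=4

Answer: 4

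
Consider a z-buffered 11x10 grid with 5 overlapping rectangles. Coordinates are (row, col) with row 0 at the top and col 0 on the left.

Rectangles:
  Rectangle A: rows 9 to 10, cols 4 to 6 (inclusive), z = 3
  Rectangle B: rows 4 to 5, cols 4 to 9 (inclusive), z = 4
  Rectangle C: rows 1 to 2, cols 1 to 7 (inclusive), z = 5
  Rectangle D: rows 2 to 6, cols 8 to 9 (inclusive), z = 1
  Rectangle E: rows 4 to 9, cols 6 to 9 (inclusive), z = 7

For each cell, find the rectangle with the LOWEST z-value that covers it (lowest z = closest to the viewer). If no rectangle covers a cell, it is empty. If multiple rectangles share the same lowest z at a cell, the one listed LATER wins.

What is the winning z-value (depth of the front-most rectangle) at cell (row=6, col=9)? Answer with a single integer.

Check cell (6,9):
  A: rows 9-10 cols 4-6 -> outside (row miss)
  B: rows 4-5 cols 4-9 -> outside (row miss)
  C: rows 1-2 cols 1-7 -> outside (row miss)
  D: rows 2-6 cols 8-9 z=1 -> covers; best now D (z=1)
  E: rows 4-9 cols 6-9 z=7 -> covers; best now D (z=1)
Winner: D at z=1

Answer: 1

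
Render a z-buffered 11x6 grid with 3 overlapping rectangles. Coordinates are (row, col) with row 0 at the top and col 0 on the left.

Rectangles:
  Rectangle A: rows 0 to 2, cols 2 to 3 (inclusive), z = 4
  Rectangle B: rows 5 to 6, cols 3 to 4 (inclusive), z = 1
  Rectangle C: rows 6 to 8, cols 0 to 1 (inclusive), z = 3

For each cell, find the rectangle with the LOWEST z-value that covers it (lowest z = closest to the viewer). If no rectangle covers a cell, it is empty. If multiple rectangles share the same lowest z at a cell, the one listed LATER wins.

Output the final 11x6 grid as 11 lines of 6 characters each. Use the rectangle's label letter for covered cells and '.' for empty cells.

..AA..
..AA..
..AA..
......
......
...BB.
CC.BB.
CC....
CC....
......
......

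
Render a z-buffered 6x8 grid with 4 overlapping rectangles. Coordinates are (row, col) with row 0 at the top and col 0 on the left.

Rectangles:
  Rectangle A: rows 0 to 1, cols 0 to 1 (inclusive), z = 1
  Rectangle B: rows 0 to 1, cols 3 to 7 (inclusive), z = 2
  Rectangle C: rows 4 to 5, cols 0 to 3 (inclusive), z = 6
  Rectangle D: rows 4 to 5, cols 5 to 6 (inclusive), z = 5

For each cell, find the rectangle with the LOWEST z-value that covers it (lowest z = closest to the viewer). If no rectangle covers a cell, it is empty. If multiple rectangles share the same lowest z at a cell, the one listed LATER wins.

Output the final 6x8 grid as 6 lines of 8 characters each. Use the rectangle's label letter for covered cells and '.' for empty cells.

AA.BBBBB
AA.BBBBB
........
........
CCCC.DD.
CCCC.DD.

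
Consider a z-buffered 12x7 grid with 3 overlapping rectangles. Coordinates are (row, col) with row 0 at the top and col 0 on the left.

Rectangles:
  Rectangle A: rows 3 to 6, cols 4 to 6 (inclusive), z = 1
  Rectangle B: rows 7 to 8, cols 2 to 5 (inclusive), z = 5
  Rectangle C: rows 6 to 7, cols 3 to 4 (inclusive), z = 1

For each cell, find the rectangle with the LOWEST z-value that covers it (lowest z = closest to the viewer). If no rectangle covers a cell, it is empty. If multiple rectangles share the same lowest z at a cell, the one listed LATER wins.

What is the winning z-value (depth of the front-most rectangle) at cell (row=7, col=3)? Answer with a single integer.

Answer: 1

Derivation:
Check cell (7,3):
  A: rows 3-6 cols 4-6 -> outside (row miss)
  B: rows 7-8 cols 2-5 z=5 -> covers; best now B (z=5)
  C: rows 6-7 cols 3-4 z=1 -> covers; best now C (z=1)
Winner: C at z=1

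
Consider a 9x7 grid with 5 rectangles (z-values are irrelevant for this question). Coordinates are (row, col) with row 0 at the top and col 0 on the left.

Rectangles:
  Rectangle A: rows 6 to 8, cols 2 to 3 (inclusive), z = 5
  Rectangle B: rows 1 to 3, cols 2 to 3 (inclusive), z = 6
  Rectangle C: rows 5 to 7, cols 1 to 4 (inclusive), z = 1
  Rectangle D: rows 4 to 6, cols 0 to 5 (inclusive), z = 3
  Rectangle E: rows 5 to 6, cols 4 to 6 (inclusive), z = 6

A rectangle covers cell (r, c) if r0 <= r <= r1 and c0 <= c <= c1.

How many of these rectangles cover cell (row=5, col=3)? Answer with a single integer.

Answer: 2

Derivation:
Check cell (5,3):
  A: rows 6-8 cols 2-3 -> outside (row miss)
  B: rows 1-3 cols 2-3 -> outside (row miss)
  C: rows 5-7 cols 1-4 -> covers
  D: rows 4-6 cols 0-5 -> covers
  E: rows 5-6 cols 4-6 -> outside (col miss)
Count covering = 2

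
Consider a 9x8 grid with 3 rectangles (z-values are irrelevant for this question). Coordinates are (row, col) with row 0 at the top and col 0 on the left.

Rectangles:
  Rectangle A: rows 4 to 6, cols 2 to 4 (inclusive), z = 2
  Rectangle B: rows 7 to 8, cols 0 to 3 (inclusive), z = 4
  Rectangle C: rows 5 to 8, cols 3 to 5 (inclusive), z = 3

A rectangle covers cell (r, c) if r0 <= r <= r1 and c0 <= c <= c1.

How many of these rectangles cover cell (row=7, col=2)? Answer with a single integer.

Check cell (7,2):
  A: rows 4-6 cols 2-4 -> outside (row miss)
  B: rows 7-8 cols 0-3 -> covers
  C: rows 5-8 cols 3-5 -> outside (col miss)
Count covering = 1

Answer: 1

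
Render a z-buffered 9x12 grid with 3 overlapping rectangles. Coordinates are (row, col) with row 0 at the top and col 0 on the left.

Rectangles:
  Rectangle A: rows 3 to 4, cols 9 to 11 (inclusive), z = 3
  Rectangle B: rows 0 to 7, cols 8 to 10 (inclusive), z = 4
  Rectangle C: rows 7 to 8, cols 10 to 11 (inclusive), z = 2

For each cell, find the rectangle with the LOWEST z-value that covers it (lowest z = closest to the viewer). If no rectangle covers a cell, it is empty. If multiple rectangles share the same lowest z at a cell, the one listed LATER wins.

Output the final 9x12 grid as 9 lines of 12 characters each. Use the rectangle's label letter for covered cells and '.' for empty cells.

........BBB.
........BBB.
........BBB.
........BAAA
........BAAA
........BBB.
........BBB.
........BBCC
..........CC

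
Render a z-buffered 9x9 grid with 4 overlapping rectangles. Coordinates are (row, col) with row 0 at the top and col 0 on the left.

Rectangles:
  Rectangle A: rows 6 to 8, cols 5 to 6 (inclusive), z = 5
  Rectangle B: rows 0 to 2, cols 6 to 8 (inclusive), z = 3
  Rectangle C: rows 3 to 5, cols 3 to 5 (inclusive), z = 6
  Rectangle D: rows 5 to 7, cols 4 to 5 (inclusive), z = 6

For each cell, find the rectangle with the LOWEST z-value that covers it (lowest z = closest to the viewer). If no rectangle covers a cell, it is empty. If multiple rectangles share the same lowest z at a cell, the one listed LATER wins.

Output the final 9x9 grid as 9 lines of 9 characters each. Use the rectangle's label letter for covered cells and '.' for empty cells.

......BBB
......BBB
......BBB
...CCC...
...CCC...
...CDD...
....DAA..
....DAA..
.....AA..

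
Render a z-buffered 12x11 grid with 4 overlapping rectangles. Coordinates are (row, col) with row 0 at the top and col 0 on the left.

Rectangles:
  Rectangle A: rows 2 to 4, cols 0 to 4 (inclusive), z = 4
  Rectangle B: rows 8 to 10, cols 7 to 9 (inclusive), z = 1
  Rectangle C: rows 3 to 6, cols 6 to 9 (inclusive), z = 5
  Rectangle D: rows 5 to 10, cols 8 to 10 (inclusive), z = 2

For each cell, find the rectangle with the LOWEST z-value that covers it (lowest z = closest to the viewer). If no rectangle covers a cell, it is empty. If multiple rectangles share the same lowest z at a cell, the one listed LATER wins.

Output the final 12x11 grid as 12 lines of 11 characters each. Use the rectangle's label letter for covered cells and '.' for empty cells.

...........
...........
AAAAA......
AAAAA.CCCC.
AAAAA.CCCC.
......CCDDD
......CCDDD
........DDD
.......BBBD
.......BBBD
.......BBBD
...........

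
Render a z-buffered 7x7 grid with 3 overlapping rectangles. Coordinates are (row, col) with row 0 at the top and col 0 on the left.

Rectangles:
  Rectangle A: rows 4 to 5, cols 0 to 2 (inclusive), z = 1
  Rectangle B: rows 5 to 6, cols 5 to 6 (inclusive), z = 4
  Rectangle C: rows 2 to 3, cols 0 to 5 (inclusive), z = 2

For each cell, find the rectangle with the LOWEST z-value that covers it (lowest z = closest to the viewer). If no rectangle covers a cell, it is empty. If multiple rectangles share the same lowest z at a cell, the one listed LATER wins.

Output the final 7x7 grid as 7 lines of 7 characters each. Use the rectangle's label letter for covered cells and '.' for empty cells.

.......
.......
CCCCCC.
CCCCCC.
AAA....
AAA..BB
.....BB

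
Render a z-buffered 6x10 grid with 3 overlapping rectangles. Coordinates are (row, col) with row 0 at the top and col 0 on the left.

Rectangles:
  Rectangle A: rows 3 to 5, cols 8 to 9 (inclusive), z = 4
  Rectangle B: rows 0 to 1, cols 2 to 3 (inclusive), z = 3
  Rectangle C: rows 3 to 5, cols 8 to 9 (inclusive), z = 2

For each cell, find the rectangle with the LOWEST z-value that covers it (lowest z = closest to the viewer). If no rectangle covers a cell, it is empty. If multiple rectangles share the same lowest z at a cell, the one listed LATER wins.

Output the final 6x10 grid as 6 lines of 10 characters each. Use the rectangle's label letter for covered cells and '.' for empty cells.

..BB......
..BB......
..........
........CC
........CC
........CC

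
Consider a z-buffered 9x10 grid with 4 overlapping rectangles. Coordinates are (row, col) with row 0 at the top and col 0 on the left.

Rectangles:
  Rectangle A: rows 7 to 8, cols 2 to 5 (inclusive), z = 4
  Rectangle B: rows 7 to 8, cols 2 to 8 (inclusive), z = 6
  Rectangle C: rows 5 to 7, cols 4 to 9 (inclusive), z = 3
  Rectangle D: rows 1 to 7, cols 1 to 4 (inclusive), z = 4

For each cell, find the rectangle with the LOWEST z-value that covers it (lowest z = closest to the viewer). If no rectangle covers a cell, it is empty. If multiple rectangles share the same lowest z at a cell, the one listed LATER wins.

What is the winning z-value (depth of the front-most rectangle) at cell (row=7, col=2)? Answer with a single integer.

Answer: 4

Derivation:
Check cell (7,2):
  A: rows 7-8 cols 2-5 z=4 -> covers; best now A (z=4)
  B: rows 7-8 cols 2-8 z=6 -> covers; best now A (z=4)
  C: rows 5-7 cols 4-9 -> outside (col miss)
  D: rows 1-7 cols 1-4 z=4 -> covers; best now D (z=4)
Winner: D at z=4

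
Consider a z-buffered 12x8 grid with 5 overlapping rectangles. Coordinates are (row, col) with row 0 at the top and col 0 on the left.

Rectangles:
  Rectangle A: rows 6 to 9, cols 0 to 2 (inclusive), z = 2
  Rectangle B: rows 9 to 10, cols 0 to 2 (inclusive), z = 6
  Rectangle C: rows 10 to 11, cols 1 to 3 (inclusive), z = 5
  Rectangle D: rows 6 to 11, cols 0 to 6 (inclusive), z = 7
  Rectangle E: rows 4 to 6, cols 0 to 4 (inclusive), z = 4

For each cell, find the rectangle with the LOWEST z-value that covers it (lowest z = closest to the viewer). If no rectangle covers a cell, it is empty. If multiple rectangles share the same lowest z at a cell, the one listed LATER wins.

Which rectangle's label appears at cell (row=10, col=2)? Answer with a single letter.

Answer: C

Derivation:
Check cell (10,2):
  A: rows 6-9 cols 0-2 -> outside (row miss)
  B: rows 9-10 cols 0-2 z=6 -> covers; best now B (z=6)
  C: rows 10-11 cols 1-3 z=5 -> covers; best now C (z=5)
  D: rows 6-11 cols 0-6 z=7 -> covers; best now C (z=5)
  E: rows 4-6 cols 0-4 -> outside (row miss)
Winner: C at z=5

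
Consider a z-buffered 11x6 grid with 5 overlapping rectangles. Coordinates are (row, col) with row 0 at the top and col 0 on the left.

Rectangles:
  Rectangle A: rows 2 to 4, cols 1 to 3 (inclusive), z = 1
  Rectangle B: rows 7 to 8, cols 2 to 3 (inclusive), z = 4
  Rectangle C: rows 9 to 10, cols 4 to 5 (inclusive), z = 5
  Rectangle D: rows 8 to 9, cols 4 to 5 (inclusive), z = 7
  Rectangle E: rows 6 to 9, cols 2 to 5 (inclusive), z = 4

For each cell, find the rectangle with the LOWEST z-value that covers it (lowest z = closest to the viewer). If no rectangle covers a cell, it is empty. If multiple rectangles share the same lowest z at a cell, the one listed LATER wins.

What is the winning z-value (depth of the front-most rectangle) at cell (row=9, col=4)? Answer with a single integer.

Check cell (9,4):
  A: rows 2-4 cols 1-3 -> outside (row miss)
  B: rows 7-8 cols 2-3 -> outside (row miss)
  C: rows 9-10 cols 4-5 z=5 -> covers; best now C (z=5)
  D: rows 8-9 cols 4-5 z=7 -> covers; best now C (z=5)
  E: rows 6-9 cols 2-5 z=4 -> covers; best now E (z=4)
Winner: E at z=4

Answer: 4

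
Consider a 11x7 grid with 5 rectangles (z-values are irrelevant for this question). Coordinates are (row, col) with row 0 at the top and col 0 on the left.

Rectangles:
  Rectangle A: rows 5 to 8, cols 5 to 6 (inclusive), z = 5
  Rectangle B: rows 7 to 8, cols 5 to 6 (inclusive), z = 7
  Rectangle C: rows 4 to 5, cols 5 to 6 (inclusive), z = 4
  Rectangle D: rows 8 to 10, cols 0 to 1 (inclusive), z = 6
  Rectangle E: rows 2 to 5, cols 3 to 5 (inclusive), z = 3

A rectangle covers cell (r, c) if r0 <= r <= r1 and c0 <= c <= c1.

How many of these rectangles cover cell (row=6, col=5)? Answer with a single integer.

Check cell (6,5):
  A: rows 5-8 cols 5-6 -> covers
  B: rows 7-8 cols 5-6 -> outside (row miss)
  C: rows 4-5 cols 5-6 -> outside (row miss)
  D: rows 8-10 cols 0-1 -> outside (row miss)
  E: rows 2-5 cols 3-5 -> outside (row miss)
Count covering = 1

Answer: 1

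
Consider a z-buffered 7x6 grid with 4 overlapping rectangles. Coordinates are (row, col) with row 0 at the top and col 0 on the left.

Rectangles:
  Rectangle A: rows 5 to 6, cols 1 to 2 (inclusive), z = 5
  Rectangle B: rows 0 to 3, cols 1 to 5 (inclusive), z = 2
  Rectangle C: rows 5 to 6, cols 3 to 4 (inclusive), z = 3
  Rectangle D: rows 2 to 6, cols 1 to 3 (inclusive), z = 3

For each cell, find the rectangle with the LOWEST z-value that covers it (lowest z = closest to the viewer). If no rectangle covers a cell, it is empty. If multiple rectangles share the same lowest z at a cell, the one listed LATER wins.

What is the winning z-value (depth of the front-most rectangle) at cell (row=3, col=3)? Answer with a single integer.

Check cell (3,3):
  A: rows 5-6 cols 1-2 -> outside (row miss)
  B: rows 0-3 cols 1-5 z=2 -> covers; best now B (z=2)
  C: rows 5-6 cols 3-4 -> outside (row miss)
  D: rows 2-6 cols 1-3 z=3 -> covers; best now B (z=2)
Winner: B at z=2

Answer: 2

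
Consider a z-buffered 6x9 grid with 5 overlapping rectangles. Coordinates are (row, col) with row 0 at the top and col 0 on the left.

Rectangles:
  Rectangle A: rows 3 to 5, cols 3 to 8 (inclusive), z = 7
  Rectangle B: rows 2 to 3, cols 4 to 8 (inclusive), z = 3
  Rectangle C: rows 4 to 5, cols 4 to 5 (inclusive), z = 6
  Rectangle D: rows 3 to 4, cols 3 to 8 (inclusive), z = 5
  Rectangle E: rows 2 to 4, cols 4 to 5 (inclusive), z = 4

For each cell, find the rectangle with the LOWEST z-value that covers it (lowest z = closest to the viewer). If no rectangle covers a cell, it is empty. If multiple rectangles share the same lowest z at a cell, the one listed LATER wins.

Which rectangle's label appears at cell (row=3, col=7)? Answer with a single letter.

Check cell (3,7):
  A: rows 3-5 cols 3-8 z=7 -> covers; best now A (z=7)
  B: rows 2-3 cols 4-8 z=3 -> covers; best now B (z=3)
  C: rows 4-5 cols 4-5 -> outside (row miss)
  D: rows 3-4 cols 3-8 z=5 -> covers; best now B (z=3)
  E: rows 2-4 cols 4-5 -> outside (col miss)
Winner: B at z=3

Answer: B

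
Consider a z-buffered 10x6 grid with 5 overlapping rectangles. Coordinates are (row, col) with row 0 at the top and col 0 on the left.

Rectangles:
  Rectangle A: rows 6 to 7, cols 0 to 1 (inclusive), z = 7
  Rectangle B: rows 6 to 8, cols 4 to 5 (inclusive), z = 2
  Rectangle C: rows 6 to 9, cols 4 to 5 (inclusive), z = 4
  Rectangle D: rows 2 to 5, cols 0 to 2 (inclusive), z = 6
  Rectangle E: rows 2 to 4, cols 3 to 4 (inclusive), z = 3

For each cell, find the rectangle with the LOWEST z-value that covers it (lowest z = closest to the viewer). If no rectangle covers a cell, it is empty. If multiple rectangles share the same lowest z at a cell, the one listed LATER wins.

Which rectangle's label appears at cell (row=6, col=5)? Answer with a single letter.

Answer: B

Derivation:
Check cell (6,5):
  A: rows 6-7 cols 0-1 -> outside (col miss)
  B: rows 6-8 cols 4-5 z=2 -> covers; best now B (z=2)
  C: rows 6-9 cols 4-5 z=4 -> covers; best now B (z=2)
  D: rows 2-5 cols 0-2 -> outside (row miss)
  E: rows 2-4 cols 3-4 -> outside (row miss)
Winner: B at z=2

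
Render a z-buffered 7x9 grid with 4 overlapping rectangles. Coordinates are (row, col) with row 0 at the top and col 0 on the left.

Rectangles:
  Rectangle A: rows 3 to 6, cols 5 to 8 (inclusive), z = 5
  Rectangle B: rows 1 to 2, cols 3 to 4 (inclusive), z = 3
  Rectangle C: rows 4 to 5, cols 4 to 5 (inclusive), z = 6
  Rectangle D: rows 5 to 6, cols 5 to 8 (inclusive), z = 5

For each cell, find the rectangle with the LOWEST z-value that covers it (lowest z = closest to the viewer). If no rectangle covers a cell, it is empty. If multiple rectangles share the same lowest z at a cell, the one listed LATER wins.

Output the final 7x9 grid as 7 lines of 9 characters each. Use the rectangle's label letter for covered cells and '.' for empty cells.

.........
...BB....
...BB....
.....AAAA
....CAAAA
....CDDDD
.....DDDD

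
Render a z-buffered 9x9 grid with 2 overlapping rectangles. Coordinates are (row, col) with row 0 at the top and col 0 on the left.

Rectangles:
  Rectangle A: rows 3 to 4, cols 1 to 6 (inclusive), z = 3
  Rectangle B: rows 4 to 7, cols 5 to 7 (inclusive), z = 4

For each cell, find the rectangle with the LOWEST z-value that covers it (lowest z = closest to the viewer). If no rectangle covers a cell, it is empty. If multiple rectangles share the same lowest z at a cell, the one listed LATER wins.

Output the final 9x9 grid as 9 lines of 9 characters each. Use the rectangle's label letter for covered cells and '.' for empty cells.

.........
.........
.........
.AAAAAA..
.AAAAAAB.
.....BBB.
.....BBB.
.....BBB.
.........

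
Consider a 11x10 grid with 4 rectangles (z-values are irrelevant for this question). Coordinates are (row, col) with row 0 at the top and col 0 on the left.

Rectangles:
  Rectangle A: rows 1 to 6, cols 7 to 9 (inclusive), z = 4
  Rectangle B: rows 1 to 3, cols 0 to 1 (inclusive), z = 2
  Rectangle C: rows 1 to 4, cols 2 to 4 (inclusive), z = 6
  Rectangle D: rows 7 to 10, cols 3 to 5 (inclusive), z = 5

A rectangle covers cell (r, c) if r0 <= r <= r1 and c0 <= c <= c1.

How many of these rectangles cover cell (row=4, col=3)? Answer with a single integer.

Check cell (4,3):
  A: rows 1-6 cols 7-9 -> outside (col miss)
  B: rows 1-3 cols 0-1 -> outside (row miss)
  C: rows 1-4 cols 2-4 -> covers
  D: rows 7-10 cols 3-5 -> outside (row miss)
Count covering = 1

Answer: 1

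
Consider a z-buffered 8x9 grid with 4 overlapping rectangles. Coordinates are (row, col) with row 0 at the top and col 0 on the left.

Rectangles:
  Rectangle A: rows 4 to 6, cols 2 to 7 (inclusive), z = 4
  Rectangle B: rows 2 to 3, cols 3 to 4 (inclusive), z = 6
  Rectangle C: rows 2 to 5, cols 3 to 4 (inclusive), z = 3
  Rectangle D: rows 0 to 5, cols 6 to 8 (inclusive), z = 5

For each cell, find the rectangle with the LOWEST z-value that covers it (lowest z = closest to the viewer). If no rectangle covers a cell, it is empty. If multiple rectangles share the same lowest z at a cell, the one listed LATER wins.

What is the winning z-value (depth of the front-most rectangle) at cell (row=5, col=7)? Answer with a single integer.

Check cell (5,7):
  A: rows 4-6 cols 2-7 z=4 -> covers; best now A (z=4)
  B: rows 2-3 cols 3-4 -> outside (row miss)
  C: rows 2-5 cols 3-4 -> outside (col miss)
  D: rows 0-5 cols 6-8 z=5 -> covers; best now A (z=4)
Winner: A at z=4

Answer: 4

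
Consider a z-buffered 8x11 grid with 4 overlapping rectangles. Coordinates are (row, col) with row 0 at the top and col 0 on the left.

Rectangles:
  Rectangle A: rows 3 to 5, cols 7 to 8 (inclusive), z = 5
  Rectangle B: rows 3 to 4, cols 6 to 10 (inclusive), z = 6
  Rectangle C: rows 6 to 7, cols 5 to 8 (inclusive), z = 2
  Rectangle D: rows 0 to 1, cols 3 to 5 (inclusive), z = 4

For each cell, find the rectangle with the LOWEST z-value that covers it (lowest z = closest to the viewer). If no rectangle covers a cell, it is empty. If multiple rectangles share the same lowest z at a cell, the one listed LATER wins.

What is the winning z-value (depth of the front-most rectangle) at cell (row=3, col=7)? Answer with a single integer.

Answer: 5

Derivation:
Check cell (3,7):
  A: rows 3-5 cols 7-8 z=5 -> covers; best now A (z=5)
  B: rows 3-4 cols 6-10 z=6 -> covers; best now A (z=5)
  C: rows 6-7 cols 5-8 -> outside (row miss)
  D: rows 0-1 cols 3-5 -> outside (row miss)
Winner: A at z=5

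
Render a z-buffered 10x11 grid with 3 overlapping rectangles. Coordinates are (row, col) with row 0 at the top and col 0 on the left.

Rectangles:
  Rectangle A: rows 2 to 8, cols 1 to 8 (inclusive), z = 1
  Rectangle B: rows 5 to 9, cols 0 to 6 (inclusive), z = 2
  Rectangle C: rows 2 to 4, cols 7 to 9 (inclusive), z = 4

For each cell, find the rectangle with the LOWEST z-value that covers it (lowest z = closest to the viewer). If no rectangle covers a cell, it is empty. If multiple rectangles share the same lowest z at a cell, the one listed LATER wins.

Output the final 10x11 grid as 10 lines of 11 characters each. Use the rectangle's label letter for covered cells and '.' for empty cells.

...........
...........
.AAAAAAAAC.
.AAAAAAAAC.
.AAAAAAAAC.
BAAAAAAAA..
BAAAAAAAA..
BAAAAAAAA..
BAAAAAAAA..
BBBBBBB....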